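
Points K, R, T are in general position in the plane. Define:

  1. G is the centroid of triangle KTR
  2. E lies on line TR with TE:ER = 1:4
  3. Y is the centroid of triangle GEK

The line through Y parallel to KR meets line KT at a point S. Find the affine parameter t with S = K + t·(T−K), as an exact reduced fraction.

Set K = (0, 0), R = (1, 0), T = (0, 1); any affine frame gives the same invariant.
1. G is the centroid of triangle KTR ⇒ G = (1/3, 1/3)
2. E lies on line TR with TE:ER = 1:4 ⇒ E = (1/5, 4/5)
3. Y is the centroid of triangle GEK ⇒ Y = (8/45, 17/45)
through Y parallel to KR: direction (1, 0); meets KT at S = (0, 17/45)
S = K + t·(T−K) with t = 17/45

t = 17/45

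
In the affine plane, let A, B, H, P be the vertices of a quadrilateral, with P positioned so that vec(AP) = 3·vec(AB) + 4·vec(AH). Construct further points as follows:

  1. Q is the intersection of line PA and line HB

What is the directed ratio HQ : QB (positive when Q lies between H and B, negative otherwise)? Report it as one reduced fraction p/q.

Set A = (0, 0), B = (1, 0), H = (0, 1), P = (3, 4); any affine frame gives the same invariant.
1. Q is the intersection of line PA and line HB ⇒ Q = (3/7, 4/7)
Q = H + t·(B−H) with t = 3/7, so HQ:QB = t:(1−t) = 3/7:4/7

HQ:QB = 3/4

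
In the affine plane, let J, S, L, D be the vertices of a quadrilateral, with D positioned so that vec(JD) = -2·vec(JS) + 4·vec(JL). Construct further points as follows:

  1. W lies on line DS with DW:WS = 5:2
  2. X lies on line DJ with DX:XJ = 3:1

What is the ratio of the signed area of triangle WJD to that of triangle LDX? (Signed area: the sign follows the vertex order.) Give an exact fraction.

Work in coordinates with J = (0, 0), S = (1, 0), L = (0, 1), D = (-2, 4).
1. W lies on line DS with DW:WS = 5:2 ⇒ W = (1/7, 8/7)
2. X lies on line DJ with DX:XJ = 3:1 ⇒ X = (-1/2, 1)
2·[WJD] = -20/7, 2·[LDX] = 3/2
[WJD]:[LDX] = -20/7:3/2 = -40/21

[WJD]:[LDX] = -40/21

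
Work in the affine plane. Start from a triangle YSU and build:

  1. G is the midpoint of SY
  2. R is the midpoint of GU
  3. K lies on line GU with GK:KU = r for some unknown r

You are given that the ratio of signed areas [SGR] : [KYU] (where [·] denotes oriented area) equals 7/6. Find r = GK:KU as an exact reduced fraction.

Set Y = (0, 0), S = (1, 0), U = (0, 1); any affine frame gives the same invariant.
1. G is the midpoint of SY ⇒ G = (1/2, 0)
2. R is the midpoint of GU ⇒ R = (1/4, 1/2)
3. With GK:KU = r, write λ = r/(r+1) so K = G + λ·(U−G); K is affine-linear in λ
Every point depending on K is an affine combination of K and λ-independent points, so each such coordinate is linear in λ; the λ² term in each signed area is a multiple of (U−G)×(U−G) = 0, so 2·[SGR] and 2·[KYU] are each linear in λ. Evaluating at λ=0 and λ=1:
  2·[SGR] = -1/4,   2·[KYU] = 1/2·λ − 1/2
So [SGR]:[KYU] = (-1/4) / (1/2·λ − 1/2). Setting this equal to 7/6:
  -1/4 = 7/6·(1/2·λ − 1/2)  ⇒  λ = 4/7
Then r = λ/(1−λ) = (4/7)/(3/7) = 4/3. Check: with r = 4/3, K = (3/14, 4/7) and [SGR]:[KYU] = 7/6 as required.

r = 4/3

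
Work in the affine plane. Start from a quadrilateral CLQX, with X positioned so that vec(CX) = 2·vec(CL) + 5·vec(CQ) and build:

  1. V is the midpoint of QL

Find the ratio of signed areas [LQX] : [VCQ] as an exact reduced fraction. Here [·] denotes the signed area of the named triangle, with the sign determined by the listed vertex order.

[LQX]:[VCQ] = 12

Set C = (0, 0), L = (1, 0), Q = (0, 1), X = (2, 5); any affine frame gives the same invariant.
1. V is the midpoint of QL ⇒ V = (1/2, 1/2)
2·[LQX] = -6, 2·[VCQ] = -1/2
[LQX]:[VCQ] = -6:-1/2 = 12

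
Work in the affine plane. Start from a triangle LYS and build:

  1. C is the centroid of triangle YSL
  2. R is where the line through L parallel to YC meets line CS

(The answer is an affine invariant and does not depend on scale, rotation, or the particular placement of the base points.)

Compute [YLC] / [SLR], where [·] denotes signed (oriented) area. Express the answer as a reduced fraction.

Work in coordinates with L = (0, 0), Y = (1, 0), S = (0, 1).
1. C is the centroid of triangle YSL ⇒ C = (1/3, 1/3)
2. R is where the line through L parallel to YC meets line CS ⇒ R = (2/3, -1/3)
2·[YLC] = -1/3, 2·[SLR] = 2/3
[YLC]:[SLR] = -1/3:2/3 = -1/2

[YLC]:[SLR] = -1/2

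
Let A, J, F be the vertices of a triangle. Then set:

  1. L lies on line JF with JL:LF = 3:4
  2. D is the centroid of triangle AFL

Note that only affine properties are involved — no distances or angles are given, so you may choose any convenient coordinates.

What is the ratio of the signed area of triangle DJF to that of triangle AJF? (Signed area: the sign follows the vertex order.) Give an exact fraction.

Work in coordinates with A = (0, 0), J = (1, 0), F = (0, 1).
1. L lies on line JF with JL:LF = 3:4 ⇒ L = (4/7, 3/7)
2. D is the centroid of triangle AFL ⇒ D = (4/21, 10/21)
2·[DJF] = 1/3, 2·[AJF] = 1
[DJF]:[AJF] = 1/3:1 = 1/3

[DJF]:[AJF] = 1/3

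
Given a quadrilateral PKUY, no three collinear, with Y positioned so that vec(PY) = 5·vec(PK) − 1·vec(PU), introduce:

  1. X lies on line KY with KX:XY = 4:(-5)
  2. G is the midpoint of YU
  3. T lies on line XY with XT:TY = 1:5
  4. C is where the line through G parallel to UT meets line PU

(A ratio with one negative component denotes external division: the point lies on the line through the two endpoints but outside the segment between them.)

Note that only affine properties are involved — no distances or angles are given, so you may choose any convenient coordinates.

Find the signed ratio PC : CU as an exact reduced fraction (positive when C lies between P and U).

PC:CU = 13/15

Choose coordinates P = (0, 0), K = (1, 0), U = (0, 1), Y = (5, -1).
1. X lies on line KY with KX:XY = 4:(-5) ⇒ X = (-15, 4)
2. G is the midpoint of YU ⇒ G = (5/2, 0)
3. T lies on line XY with XT:TY = 1:5 ⇒ T = (-35/3, 19/6)
4. C is where the line through G parallel to UT meets line PU ⇒ C = (0, 13/28)
C = P + t·(U−P) with t = 13/28, so PC:CU = t:(1−t) = 13/28:15/28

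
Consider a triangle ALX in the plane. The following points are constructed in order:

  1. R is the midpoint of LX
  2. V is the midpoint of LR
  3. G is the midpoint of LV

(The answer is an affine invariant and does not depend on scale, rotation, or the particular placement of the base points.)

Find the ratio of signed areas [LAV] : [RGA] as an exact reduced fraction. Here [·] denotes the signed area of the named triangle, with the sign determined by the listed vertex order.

[LAV]:[RGA] = 2/3

Assign A = (0, 0), L = (1, 0), X = (0, 1) — the answer is frame-independent, so this choice is without loss of generality.
1. R is the midpoint of LX ⇒ R = (1/2, 1/2)
2. V is the midpoint of LR ⇒ V = (3/4, 1/4)
3. G is the midpoint of LV ⇒ G = (7/8, 1/8)
2·[LAV] = -1/4, 2·[RGA] = -3/8
[LAV]:[RGA] = -1/4:-3/8 = 2/3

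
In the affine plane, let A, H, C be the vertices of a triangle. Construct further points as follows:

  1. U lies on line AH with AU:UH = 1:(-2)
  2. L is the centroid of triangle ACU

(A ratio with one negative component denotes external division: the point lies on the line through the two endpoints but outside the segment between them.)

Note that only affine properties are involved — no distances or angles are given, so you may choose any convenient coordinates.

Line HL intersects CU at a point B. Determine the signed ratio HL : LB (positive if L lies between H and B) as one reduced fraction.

Work in coordinates with A = (0, 0), H = (1, 0), C = (0, 1).
1. U lies on line AH with AU:UH = 1:(-2) ⇒ U = (-1, 0)
2. L is the centroid of triangle ACU ⇒ L = (-1/3, 1/3)
line HL meets CU at B = (-3/5, 2/5)
L = H + t·(B−H) with t = 5/6, so HL:LB = 5/6:1/6

HL:LB = 5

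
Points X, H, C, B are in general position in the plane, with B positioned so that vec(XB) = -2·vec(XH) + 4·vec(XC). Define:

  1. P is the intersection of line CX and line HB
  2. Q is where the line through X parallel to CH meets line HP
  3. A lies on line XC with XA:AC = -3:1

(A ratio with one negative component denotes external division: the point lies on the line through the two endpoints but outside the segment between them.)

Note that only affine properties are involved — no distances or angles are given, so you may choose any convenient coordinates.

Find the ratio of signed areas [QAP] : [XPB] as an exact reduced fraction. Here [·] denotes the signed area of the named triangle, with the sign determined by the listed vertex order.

Choose coordinates X = (0, 0), H = (1, 0), C = (0, 1), B = (-2, 4).
1. P is the intersection of line CX and line HB ⇒ P = (0, 4/3)
2. Q is where the line through X parallel to CH meets line HP ⇒ Q = (4, -4)
3. A lies on line XC with XA:AC = -3:1 ⇒ A = (0, 3/2)
2·[QAP] = 2/3, 2·[XPB] = 8/3
[QAP]:[XPB] = 2/3:8/3 = 1/4

[QAP]:[XPB] = 1/4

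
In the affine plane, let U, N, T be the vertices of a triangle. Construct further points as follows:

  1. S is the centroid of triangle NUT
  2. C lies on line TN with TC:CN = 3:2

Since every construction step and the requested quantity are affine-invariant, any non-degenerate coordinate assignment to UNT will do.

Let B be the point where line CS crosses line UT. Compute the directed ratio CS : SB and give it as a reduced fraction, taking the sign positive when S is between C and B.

Work in coordinates with U = (0, 0), N = (1, 0), T = (0, 1).
1. S is the centroid of triangle NUT ⇒ S = (1/3, 1/3)
2. C lies on line TN with TC:CN = 3:2 ⇒ C = (3/5, 2/5)
line CS meets UT at B = (0, 1/4)
S = C + t·(B−C) with t = 4/9, so CS:SB = 4/9:5/9

CS:SB = 4/5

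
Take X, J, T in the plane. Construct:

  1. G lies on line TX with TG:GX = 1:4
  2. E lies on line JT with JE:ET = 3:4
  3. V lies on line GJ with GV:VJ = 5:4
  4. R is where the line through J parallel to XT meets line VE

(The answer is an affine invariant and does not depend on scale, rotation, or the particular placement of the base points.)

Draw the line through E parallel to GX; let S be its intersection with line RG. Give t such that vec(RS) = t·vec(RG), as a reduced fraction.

t = 3/7

Choose coordinates X = (0, 0), J = (1, 0), T = (0, 1).
1. G lies on line TX with TG:GX = 1:4 ⇒ G = (0, 4/5)
2. E lies on line JT with JE:ET = 3:4 ⇒ E = (4/7, 3/7)
3. V lies on line GJ with GV:VJ = 5:4 ⇒ V = (5/9, 16/45)
4. R is where the line through J parallel to XT meets line VE ⇒ R = (1, 12/5)
through E parallel to GX: direction (0, -4/5); meets RG at S = (4/7, 12/7)
S = R + t·(G−R) with t = 3/7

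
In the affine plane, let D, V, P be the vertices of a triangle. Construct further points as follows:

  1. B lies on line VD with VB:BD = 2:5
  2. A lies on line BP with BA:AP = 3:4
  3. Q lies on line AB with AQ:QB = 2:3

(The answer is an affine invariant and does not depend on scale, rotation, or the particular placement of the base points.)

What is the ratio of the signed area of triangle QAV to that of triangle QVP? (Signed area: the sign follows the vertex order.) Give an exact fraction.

[QAV]:[QVP] = -3/13

Work in coordinates with D = (0, 0), V = (1, 0), P = (0, 1).
1. B lies on line VD with VB:BD = 2:5 ⇒ B = (5/7, 0)
2. A lies on line BP with BA:AP = 3:4 ⇒ A = (20/49, 3/7)
3. Q lies on line AB with AQ:QB = 2:3 ⇒ Q = (26/49, 9/35)
2·[QAV] = -12/245, 2·[QVP] = 52/245
[QAV]:[QVP] = -12/245:52/245 = -3/13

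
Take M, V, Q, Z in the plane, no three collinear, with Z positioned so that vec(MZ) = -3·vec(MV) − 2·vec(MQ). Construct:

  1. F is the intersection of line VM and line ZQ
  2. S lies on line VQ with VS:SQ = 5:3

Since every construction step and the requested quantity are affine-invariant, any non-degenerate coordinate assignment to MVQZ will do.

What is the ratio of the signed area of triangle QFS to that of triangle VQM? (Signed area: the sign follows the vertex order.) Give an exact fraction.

[QFS]:[VQM] = 3/4

Set M = (0, 0), V = (1, 0), Q = (0, 1), Z = (-3, -2); any affine frame gives the same invariant.
1. F is the intersection of line VM and line ZQ ⇒ F = (-1, 0)
2. S lies on line VQ with VS:SQ = 5:3 ⇒ S = (3/8, 5/8)
2·[QFS] = 3/4, 2·[VQM] = 1
[QFS]:[VQM] = 3/4:1 = 3/4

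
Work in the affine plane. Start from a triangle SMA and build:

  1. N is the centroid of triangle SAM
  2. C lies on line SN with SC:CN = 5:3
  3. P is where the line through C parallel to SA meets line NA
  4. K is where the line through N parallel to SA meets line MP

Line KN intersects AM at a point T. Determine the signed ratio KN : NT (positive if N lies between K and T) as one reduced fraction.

KN:NT = -9/19

Assign S = (0, 0), M = (1, 0), A = (0, 1) — the answer is frame-independent, so this choice is without loss of generality.
1. N is the centroid of triangle SAM ⇒ N = (1/3, 1/3)
2. C lies on line SN with SC:CN = 5:3 ⇒ C = (5/24, 5/24)
3. P is where the line through C parallel to SA meets line NA ⇒ P = (5/24, 7/12)
4. K is where the line through N parallel to SA meets line MP ⇒ K = (1/3, 28/57)
line KN meets AM at T = (1/3, 2/3)
N = K + t·(T−K) with t = -9/10, so KN:NT = -9/10:19/10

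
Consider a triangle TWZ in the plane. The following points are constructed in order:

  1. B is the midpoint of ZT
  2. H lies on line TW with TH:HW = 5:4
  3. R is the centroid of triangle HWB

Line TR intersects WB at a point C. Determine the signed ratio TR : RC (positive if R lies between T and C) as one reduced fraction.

TR:RC = 23/4

Work in coordinates with T = (0, 0), W = (1, 0), Z = (0, 1).
1. B is the midpoint of ZT ⇒ B = (0, 1/2)
2. H lies on line TW with TH:HW = 5:4 ⇒ H = (5/9, 0)
3. R is the centroid of triangle HWB ⇒ R = (14/27, 1/6)
line TR meets WB at C = (14/23, 9/46)
R = T + t·(C−T) with t = 23/27, so TR:RC = 23/27:4/27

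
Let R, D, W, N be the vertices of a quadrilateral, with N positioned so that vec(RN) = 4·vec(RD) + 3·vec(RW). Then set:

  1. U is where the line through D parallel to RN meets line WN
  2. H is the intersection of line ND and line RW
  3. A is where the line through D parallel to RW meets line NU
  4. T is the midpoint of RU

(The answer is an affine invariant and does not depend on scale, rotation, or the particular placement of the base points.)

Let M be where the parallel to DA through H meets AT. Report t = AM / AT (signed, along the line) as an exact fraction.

Work in coordinates with R = (0, 0), D = (1, 0), W = (0, 1), N = (4, 3).
1. U is where the line through D parallel to RN meets line WN ⇒ U = (7, 9/2)
2. H is the intersection of line ND and line RW ⇒ H = (0, -1)
3. A is where the line through D parallel to RW meets line NU ⇒ A = (1, 3/2)
4. T is the midpoint of RU ⇒ T = (7/2, 9/4)
through H parallel to DA: direction (0, 3/2); meets AT at M = (0, 6/5)
M = A + t·(T−A) with t = -2/5

t = -2/5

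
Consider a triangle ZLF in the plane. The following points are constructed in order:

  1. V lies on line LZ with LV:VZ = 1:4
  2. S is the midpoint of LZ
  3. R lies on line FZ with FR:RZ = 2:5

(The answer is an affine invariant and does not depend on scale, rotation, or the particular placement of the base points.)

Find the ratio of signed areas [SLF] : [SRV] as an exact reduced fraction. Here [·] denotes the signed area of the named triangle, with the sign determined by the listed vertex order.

Assign Z = (0, 0), L = (1, 0), F = (0, 1) — the answer is frame-independent, so this choice is without loss of generality.
1. V lies on line LZ with LV:VZ = 1:4 ⇒ V = (4/5, 0)
2. S is the midpoint of LZ ⇒ S = (1/2, 0)
3. R lies on line FZ with FR:RZ = 2:5 ⇒ R = (0, 5/7)
2·[SLF] = 1/2, 2·[SRV] = -3/14
[SLF]:[SRV] = 1/2:-3/14 = -7/3

[SLF]:[SRV] = -7/3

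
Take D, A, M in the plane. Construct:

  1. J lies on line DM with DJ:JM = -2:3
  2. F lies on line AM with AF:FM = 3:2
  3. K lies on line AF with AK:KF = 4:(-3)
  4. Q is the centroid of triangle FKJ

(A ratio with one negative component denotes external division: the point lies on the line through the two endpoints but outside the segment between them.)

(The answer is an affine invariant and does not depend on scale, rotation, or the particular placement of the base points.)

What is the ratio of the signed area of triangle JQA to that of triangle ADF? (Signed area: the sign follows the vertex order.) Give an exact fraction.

[JQA]:[ADF] = 5

Choose coordinates D = (0, 0), A = (1, 0), M = (0, 1).
1. J lies on line DM with DJ:JM = -2:3 ⇒ J = (0, -2)
2. F lies on line AM with AF:FM = 3:2 ⇒ F = (2/5, 3/5)
3. K lies on line AF with AK:KF = 4:(-3) ⇒ K = (-7/5, 12/5)
4. Q is the centroid of triangle FKJ ⇒ Q = (-1/3, 1/3)
2·[JQA] = -3, 2·[ADF] = -3/5
[JQA]:[ADF] = -3:-3/5 = 5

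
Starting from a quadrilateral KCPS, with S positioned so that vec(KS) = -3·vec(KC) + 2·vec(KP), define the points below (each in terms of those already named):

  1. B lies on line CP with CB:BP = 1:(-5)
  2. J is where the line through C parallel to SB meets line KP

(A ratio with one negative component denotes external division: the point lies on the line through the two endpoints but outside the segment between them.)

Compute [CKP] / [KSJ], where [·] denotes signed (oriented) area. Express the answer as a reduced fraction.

[CKP]:[KSJ] = 17/27

Assign K = (0, 0), C = (1, 0), P = (0, 1), S = (-3, 2) — the answer is frame-independent, so this choice is without loss of generality.
1. B lies on line CP with CB:BP = 1:(-5) ⇒ B = (5/4, -1/4)
2. J is where the line through C parallel to SB meets line KP ⇒ J = (0, 9/17)
2·[CKP] = -1, 2·[KSJ] = -27/17
[CKP]:[KSJ] = -1:-27/17 = 17/27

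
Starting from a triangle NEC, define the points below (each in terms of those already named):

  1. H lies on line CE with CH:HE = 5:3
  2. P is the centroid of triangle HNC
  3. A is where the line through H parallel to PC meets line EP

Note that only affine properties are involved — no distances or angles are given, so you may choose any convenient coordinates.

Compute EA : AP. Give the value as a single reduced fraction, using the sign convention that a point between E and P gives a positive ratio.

Choose coordinates N = (0, 0), E = (1, 0), C = (0, 1).
1. H lies on line CE with CH:HE = 5:3 ⇒ H = (5/8, 3/8)
2. P is the centroid of triangle HNC ⇒ P = (5/24, 11/24)
3. A is where the line through H parallel to PC meets line EP ⇒ A = (45/64, 11/64)
A = E + t·(P−E) with t = 3/8, so EA:AP = t:(1−t) = 3/8:5/8

EA:AP = 3/5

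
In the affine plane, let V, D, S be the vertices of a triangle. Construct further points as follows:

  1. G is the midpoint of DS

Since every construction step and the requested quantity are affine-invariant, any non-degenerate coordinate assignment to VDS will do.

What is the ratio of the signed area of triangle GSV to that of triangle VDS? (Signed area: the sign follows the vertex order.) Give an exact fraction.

Assign V = (0, 0), D = (1, 0), S = (0, 1) — the answer is frame-independent, so this choice is without loss of generality.
1. G is the midpoint of DS ⇒ G = (1/2, 1/2)
2·[GSV] = 1/2, 2·[VDS] = 1
[GSV]:[VDS] = 1/2:1 = 1/2

[GSV]:[VDS] = 1/2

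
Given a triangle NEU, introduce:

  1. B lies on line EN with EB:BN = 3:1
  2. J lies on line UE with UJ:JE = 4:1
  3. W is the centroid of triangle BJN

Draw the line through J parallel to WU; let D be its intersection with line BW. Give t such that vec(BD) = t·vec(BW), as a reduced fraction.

Choose coordinates N = (0, 0), E = (1, 0), U = (0, 1).
1. B lies on line EN with EB:BN = 3:1 ⇒ B = (1/4, 0)
2. J lies on line UE with UJ:JE = 4:1 ⇒ J = (4/5, 1/5)
3. W is the centroid of triangle BJN ⇒ W = (7/20, 1/15)
through J parallel to WU: direction (-7/20, 14/15); meets BW at D = (3/4, 1/3)
D = B + t·(W−B) with t = 5

t = 5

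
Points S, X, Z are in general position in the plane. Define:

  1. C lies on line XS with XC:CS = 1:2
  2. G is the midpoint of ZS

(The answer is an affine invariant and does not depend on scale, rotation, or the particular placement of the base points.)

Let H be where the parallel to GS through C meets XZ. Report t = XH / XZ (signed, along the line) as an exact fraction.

t = 1/3

Choose coordinates S = (0, 0), X = (1, 0), Z = (0, 1).
1. C lies on line XS with XC:CS = 1:2 ⇒ C = (2/3, 0)
2. G is the midpoint of ZS ⇒ G = (0, 1/2)
through C parallel to GS: direction (0, -1/2); meets XZ at H = (2/3, 1/3)
H = X + t·(Z−X) with t = 1/3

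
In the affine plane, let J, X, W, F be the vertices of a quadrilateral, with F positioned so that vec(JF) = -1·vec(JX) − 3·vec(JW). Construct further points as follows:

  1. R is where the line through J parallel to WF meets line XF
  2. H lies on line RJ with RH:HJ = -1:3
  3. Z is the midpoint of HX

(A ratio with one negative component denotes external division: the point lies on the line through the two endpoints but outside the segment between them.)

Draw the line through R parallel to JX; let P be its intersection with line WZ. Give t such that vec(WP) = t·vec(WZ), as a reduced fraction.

t = 17/14

Assign J = (0, 0), X = (1, 0), W = (0, 1), F = (-1, -3) — the answer is frame-independent, so this choice is without loss of generality.
1. R is where the line through J parallel to WF meets line XF ⇒ R = (-3/5, -12/5)
2. H lies on line RJ with RH:HJ = -1:3 ⇒ H = (-9/10, -18/5)
3. Z is the midpoint of HX ⇒ Z = (1/20, -9/5)
through R parallel to JX: direction (1, 0); meets WZ at P = (17/280, -12/5)
P = W + t·(Z−W) with t = 17/14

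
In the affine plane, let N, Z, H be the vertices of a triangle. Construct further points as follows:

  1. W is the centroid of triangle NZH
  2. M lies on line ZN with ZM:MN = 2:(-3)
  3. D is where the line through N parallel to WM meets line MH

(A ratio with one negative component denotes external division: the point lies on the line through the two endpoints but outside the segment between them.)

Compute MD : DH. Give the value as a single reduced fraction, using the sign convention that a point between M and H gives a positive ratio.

Choose coordinates N = (0, 0), Z = (1, 0), H = (0, 1).
1. W is the centroid of triangle NZH ⇒ W = (1/3, 1/3)
2. M lies on line ZN with ZM:MN = 2:(-3) ⇒ M = (3, 0)
3. D is where the line through N parallel to WM meets line MH ⇒ D = (24/5, -3/5)
D = M + t·(H−M) with t = -3/5, so MD:DH = t:(1−t) = -3/5:8/5

MD:DH = -3/8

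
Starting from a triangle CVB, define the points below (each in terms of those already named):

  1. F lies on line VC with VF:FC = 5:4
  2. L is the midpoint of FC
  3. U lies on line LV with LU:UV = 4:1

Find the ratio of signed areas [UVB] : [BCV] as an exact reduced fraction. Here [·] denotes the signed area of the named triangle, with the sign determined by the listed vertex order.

Work in coordinates with C = (0, 0), V = (1, 0), B = (0, 1).
1. F lies on line VC with VF:FC = 5:4 ⇒ F = (4/9, 0)
2. L is the midpoint of FC ⇒ L = (2/9, 0)
3. U lies on line LV with LU:UV = 4:1 ⇒ U = (38/45, 0)
2·[UVB] = 7/45, 2·[BCV] = 1
[UVB]:[BCV] = 7/45:1 = 7/45

[UVB]:[BCV] = 7/45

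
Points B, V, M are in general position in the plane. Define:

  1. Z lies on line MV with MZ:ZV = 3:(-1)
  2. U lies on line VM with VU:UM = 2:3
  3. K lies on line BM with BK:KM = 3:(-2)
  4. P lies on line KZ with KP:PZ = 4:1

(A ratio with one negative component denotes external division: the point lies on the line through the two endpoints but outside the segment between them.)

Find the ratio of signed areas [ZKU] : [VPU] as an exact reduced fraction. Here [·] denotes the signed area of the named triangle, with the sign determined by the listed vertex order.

Set B = (0, 0), V = (1, 0), M = (0, 1); any affine frame gives the same invariant.
1. Z lies on line MV with MZ:ZV = 3:(-1) ⇒ Z = (3/2, -1/2)
2. U lies on line VM with VU:UM = 2:3 ⇒ U = (3/5, 2/5)
3. K lies on line BM with BK:KM = 3:(-2) ⇒ K = (0, 3)
4. P lies on line KZ with KP:PZ = 4:1 ⇒ P = (6/5, 1/5)
2·[ZKU] = 9/5, 2·[VPU] = 4/25
[ZKU]:[VPU] = 9/5:4/25 = 45/4

[ZKU]:[VPU] = 45/4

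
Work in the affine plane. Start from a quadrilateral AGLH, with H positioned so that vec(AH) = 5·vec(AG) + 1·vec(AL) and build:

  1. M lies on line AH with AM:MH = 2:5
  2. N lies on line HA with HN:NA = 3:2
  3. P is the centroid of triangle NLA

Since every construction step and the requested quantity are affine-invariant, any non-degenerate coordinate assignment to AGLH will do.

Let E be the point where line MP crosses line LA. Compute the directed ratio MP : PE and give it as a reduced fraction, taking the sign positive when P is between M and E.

Assign A = (0, 0), G = (1, 0), L = (0, 1), H = (5, 1) — the answer is frame-independent, so this choice is without loss of generality.
1. M lies on line AH with AM:MH = 2:5 ⇒ M = (10/7, 2/7)
2. N lies on line HA with HN:NA = 3:2 ⇒ N = (2, 2/5)
3. P is the centroid of triangle NLA ⇒ P = (2/3, 7/15)
line MP meets LA at E = (0, 5/8)
P = M + t·(E−M) with t = 8/15, so MP:PE = 8/15:7/15

MP:PE = 8/7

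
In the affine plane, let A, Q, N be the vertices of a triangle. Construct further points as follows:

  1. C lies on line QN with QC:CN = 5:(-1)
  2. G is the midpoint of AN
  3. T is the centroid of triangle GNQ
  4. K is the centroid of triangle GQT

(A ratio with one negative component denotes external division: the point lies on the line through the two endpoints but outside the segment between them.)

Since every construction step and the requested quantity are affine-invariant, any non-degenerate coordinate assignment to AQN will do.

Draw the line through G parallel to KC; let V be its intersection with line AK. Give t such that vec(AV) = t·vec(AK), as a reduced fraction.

t = 25/46

Choose coordinates A = (0, 0), Q = (1, 0), N = (0, 1).
1. C lies on line QN with QC:CN = 5:(-1) ⇒ C = (-1/4, 5/4)
2. G is the midpoint of AN ⇒ G = (0, 1/2)
3. T is the centroid of triangle GNQ ⇒ T = (1/3, 1/2)
4. K is the centroid of triangle GQT ⇒ K = (4/9, 1/3)
through G parallel to KC: direction (-25/36, 11/12); meets AK at V = (50/207, 25/138)
V = A + t·(K−A) with t = 25/46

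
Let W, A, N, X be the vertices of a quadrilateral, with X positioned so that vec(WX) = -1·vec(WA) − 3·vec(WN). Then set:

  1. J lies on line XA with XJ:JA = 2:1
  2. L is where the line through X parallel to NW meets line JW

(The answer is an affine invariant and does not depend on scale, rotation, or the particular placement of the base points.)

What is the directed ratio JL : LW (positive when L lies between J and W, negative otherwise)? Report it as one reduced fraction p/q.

JL:LW = -4/3

Choose coordinates W = (0, 0), A = (1, 0), N = (0, 1), X = (-1, -3).
1. J lies on line XA with XJ:JA = 2:1 ⇒ J = (1/3, -1)
2. L is where the line through X parallel to NW meets line JW ⇒ L = (-1, 3)
L = J + t·(W−J) with t = 4, so JL:LW = t:(1−t) = 4:-3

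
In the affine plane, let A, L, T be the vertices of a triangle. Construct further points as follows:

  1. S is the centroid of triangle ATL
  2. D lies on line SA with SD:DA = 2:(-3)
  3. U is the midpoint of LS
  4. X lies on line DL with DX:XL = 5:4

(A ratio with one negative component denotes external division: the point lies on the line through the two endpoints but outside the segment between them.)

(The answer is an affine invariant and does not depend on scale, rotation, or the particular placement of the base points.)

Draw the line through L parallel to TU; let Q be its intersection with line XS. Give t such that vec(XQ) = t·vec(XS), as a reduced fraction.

t = 8/17

Choose coordinates A = (0, 0), L = (1, 0), T = (0, 1).
1. S is the centroid of triangle ATL ⇒ S = (1/3, 1/3)
2. D lies on line SA with SD:DA = 2:(-3) ⇒ D = (1, 1)
3. U is the midpoint of LS ⇒ U = (2/3, 1/6)
4. X lies on line DL with DX:XL = 5:4 ⇒ X = (1, 4/9)
through L parallel to TU: direction (2/3, -5/6); meets XS at Q = (35/51, 20/51)
Q = X + t·(S−X) with t = 8/17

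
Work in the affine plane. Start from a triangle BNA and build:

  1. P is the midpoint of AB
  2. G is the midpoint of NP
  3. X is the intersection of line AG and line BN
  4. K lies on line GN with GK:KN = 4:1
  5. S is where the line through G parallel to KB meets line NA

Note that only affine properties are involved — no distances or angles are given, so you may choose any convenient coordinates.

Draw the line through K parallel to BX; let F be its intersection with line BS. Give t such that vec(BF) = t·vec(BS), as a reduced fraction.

Assign B = (0, 0), N = (1, 0), A = (0, 1) — the answer is frame-independent, so this choice is without loss of generality.
1. P is the midpoint of AB ⇒ P = (0, 1/2)
2. G is the midpoint of NP ⇒ G = (1/2, 1/4)
3. X is the intersection of line AG and line BN ⇒ X = (2/3, 0)
4. K lies on line GN with GK:KN = 4:1 ⇒ K = (9/10, 1/20)
5. S is where the line through G parallel to KB meets line NA ⇒ S = (14/19, 5/19)
through K parallel to BX: direction (2/3, 0); meets BS at F = (7/50, 1/20)
F = B + t·(S−B) with t = 19/100

t = 19/100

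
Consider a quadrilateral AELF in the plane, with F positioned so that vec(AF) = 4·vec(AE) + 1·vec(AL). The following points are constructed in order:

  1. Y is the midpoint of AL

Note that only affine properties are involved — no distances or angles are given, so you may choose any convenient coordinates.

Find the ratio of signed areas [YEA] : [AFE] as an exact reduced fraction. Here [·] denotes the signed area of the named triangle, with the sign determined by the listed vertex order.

[YEA]:[AFE] = 1/2

Work in coordinates with A = (0, 0), E = (1, 0), L = (0, 1), F = (4, 1).
1. Y is the midpoint of AL ⇒ Y = (0, 1/2)
2·[YEA] = -1/2, 2·[AFE] = -1
[YEA]:[AFE] = -1/2:-1 = 1/2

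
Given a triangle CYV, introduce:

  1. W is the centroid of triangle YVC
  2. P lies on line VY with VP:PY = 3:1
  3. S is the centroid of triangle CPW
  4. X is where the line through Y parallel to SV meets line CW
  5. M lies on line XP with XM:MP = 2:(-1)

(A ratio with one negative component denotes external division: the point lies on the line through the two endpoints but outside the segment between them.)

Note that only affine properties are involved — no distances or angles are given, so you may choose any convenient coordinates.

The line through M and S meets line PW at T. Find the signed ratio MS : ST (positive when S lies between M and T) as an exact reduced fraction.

Set C = (0, 0), Y = (1, 0), V = (0, 1); any affine frame gives the same invariant.
1. W is the centroid of triangle YVC ⇒ W = (1/3, 1/3)
2. P lies on line VY with VP:PY = 3:1 ⇒ P = (3/4, 1/4)
3. S is the centroid of triangle CPW ⇒ S = (13/36, 7/36)
4. X is where the line through Y parallel to SV meets line CW ⇒ X = (29/42, 29/42)
5. M lies on line XP with XM:MP = 2:(-1) ⇒ M = (17/21, -4/21)
line MS meets PW at T = (59/372, 137/372)
S = M + t·(T−M) with t = 31/45, so MS:ST = 31/45:14/45

MS:ST = 31/14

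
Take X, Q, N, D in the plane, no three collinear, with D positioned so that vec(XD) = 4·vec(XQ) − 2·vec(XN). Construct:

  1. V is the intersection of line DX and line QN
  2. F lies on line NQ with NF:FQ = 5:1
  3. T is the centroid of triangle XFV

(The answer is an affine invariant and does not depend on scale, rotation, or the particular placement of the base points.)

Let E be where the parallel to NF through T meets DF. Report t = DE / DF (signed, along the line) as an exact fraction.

Work in coordinates with X = (0, 0), Q = (1, 0), N = (0, 1), D = (4, -2).
1. V is the intersection of line DX and line QN ⇒ V = (2, -1)
2. F lies on line NQ with NF:FQ = 5:1 ⇒ F = (5/6, 1/6)
3. T is the centroid of triangle XFV ⇒ T = (17/18, -5/18)
through T parallel to NF: direction (5/6, -5/6); meets DF at E = (-2/9, 8/9)
E = D + t·(F−D) with t = 4/3

t = 4/3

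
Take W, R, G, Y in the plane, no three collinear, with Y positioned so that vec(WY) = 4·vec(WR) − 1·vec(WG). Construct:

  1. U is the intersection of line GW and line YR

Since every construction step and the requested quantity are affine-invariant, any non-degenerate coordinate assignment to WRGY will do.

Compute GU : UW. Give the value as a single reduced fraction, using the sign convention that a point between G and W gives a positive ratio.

Assign W = (0, 0), R = (1, 0), G = (0, 1), Y = (4, -1) — the answer is frame-independent, so this choice is without loss of generality.
1. U is the intersection of line GW and line YR ⇒ U = (0, 1/3)
U = G + t·(W−G) with t = 2/3, so GU:UW = t:(1−t) = 2/3:1/3

GU:UW = 2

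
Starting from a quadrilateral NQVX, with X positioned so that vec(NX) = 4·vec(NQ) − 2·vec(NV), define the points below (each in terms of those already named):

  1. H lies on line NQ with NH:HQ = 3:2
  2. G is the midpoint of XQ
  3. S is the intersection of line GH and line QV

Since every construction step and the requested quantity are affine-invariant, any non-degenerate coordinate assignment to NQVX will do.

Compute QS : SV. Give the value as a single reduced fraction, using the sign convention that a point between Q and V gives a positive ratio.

QS:SV = -4/13

Set N = (0, 0), Q = (1, 0), V = (0, 1), X = (4, -2); any affine frame gives the same invariant.
1. H lies on line NQ with NH:HQ = 3:2 ⇒ H = (3/5, 0)
2. G is the midpoint of XQ ⇒ G = (5/2, -1)
3. S is the intersection of line GH and line QV ⇒ S = (13/9, -4/9)
S = Q + t·(V−Q) with t = -4/9, so QS:SV = t:(1−t) = -4/9:13/9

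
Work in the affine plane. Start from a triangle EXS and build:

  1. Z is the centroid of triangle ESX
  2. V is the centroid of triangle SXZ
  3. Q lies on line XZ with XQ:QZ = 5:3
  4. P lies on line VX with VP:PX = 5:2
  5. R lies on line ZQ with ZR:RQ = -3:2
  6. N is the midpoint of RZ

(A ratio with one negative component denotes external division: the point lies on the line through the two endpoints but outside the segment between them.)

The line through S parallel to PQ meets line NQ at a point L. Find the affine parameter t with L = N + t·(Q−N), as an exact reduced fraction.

t = 82/3

Work in coordinates with E = (0, 0), X = (1, 0), S = (0, 1).
1. Z is the centroid of triangle ESX ⇒ Z = (1/3, 1/3)
2. V is the centroid of triangle SXZ ⇒ V = (4/9, 4/9)
3. Q lies on line XZ with XQ:QZ = 5:3 ⇒ Q = (7/12, 5/24)
4. P lies on line VX with VP:PX = 5:2 ⇒ P = (53/63, 8/63)
5. R lies on line ZQ with ZR:RQ = -3:2 ⇒ R = (13/12, -1/24)
6. N is the midpoint of RZ ⇒ N = (17/24, 7/48)
through S parallel to PQ: direction (-65/252, 41/504); meets NQ at L = (-65/24, 89/48)
L = N + t·(Q−N) with t = 82/3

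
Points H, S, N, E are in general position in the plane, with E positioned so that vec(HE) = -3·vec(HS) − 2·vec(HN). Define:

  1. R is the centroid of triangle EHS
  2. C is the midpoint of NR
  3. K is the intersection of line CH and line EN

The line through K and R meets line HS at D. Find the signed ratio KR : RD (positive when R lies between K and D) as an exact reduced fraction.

KR:RD = -3/2

Choose coordinates H = (0, 0), S = (1, 0), N = (0, 1), E = (-3, -2).
1. R is the centroid of triangle EHS ⇒ R = (-2/3, -2/3)
2. C is the midpoint of NR ⇒ C = (-1/3, 1/6)
3. K is the intersection of line CH and line EN ⇒ K = (-2/3, 1/3)
line KR meets HS at D = (-2/3, 0)
R = K + t·(D−K) with t = 3, so KR:RD = 3:-2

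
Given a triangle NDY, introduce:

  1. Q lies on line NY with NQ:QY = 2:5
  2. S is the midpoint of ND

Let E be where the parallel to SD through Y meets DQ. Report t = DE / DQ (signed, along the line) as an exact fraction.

Choose coordinates N = (0, 0), D = (1, 0), Y = (0, 1).
1. Q lies on line NY with NQ:QY = 2:5 ⇒ Q = (0, 2/7)
2. S is the midpoint of ND ⇒ S = (1/2, 0)
through Y parallel to SD: direction (1/2, 0); meets DQ at E = (-5/2, 1)
E = D + t·(Q−D) with t = 7/2

t = 7/2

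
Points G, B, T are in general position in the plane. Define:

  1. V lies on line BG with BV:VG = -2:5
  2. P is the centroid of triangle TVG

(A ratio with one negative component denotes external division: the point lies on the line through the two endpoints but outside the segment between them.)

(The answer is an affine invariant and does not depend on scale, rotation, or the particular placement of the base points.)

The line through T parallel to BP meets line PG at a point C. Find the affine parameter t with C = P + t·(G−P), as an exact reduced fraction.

Assign G = (0, 0), B = (1, 0), T = (0, 1) — the answer is frame-independent, so this choice is without loss of generality.
1. V lies on line BG with BV:VG = -2:5 ⇒ V = (5/3, 0)
2. P is the centroid of triangle TVG ⇒ P = (5/9, 1/3)
through T parallel to BP: direction (-4/9, 1/3); meets PG at C = (20/27, 4/9)
C = P + t·(G−P) with t = -1/3

t = -1/3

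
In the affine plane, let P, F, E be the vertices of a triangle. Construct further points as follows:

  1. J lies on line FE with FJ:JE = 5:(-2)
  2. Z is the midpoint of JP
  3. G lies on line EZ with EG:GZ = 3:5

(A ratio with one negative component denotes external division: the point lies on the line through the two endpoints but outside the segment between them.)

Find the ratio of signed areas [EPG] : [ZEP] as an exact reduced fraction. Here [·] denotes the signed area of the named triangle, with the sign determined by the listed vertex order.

[EPG]:[ZEP] = 3/8

Work in coordinates with P = (0, 0), F = (1, 0), E = (0, 1).
1. J lies on line FE with FJ:JE = 5:(-2) ⇒ J = (-2/3, 5/3)
2. Z is the midpoint of JP ⇒ Z = (-1/3, 5/6)
3. G lies on line EZ with EG:GZ = 3:5 ⇒ G = (-1/8, 15/16)
2·[EPG] = -1/8, 2·[ZEP] = -1/3
[EPG]:[ZEP] = -1/8:-1/3 = 3/8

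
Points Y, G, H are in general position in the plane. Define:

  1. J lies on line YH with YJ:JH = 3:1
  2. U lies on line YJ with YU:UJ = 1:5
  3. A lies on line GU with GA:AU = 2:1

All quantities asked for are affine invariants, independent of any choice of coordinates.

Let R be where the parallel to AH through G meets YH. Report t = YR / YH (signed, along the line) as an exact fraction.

t = 11/4

Assign Y = (0, 0), G = (1, 0), H = (0, 1) — the answer is frame-independent, so this choice is without loss of generality.
1. J lies on line YH with YJ:JH = 3:1 ⇒ J = (0, 3/4)
2. U lies on line YJ with YU:UJ = 1:5 ⇒ U = (0, 1/8)
3. A lies on line GU with GA:AU = 2:1 ⇒ A = (1/3, 1/12)
through G parallel to AH: direction (-1/3, 11/12); meets YH at R = (0, 11/4)
R = Y + t·(H−Y) with t = 11/4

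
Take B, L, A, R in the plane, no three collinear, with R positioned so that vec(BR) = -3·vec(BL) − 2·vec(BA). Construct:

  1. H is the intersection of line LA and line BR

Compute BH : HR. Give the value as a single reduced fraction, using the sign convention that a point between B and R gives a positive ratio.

Set B = (0, 0), L = (1, 0), A = (0, 1), R = (-3, -2); any affine frame gives the same invariant.
1. H is the intersection of line LA and line BR ⇒ H = (3/5, 2/5)
H = B + t·(R−B) with t = -1/5, so BH:HR = t:(1−t) = -1/5:6/5

BH:HR = -1/6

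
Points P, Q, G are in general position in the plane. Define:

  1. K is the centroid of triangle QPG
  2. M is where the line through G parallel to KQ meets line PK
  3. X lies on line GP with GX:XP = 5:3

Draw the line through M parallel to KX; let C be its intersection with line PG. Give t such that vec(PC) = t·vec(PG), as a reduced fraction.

t = 3/4

Work in coordinates with P = (0, 0), Q = (1, 0), G = (0, 1).
1. K is the centroid of triangle QPG ⇒ K = (1/3, 1/3)
2. M is where the line through G parallel to KQ meets line PK ⇒ M = (2/3, 2/3)
3. X lies on line GP with GX:XP = 5:3 ⇒ X = (0, 3/8)
through M parallel to KX: direction (-1/3, 1/24); meets PG at C = (0, 3/4)
C = P + t·(G−P) with t = 3/4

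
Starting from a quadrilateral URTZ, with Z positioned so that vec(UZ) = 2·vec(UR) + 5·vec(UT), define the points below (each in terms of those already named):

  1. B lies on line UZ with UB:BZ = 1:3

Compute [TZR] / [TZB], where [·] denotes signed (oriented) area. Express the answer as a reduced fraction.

[TZR]:[TZB] = 4

Choose coordinates U = (0, 0), R = (1, 0), T = (0, 1), Z = (2, 5).
1. B lies on line UZ with UB:BZ = 1:3 ⇒ B = (1/2, 5/4)
2·[TZR] = -6, 2·[TZB] = -3/2
[TZR]:[TZB] = -6:-3/2 = 4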